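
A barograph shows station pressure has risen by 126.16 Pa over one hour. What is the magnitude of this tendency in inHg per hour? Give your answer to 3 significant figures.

0.0373 inHg per hour

126.16 Pa / 1 h × 0.0002953 inHg/Pa = 0.0373 inHg/h.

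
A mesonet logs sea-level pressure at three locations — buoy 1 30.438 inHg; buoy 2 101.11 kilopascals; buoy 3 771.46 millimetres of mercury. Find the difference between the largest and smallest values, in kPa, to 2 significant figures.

2.0 kPa

buoy 1: 30.438 inHg = 103.075 kPa.
buoy 3: 771.46 mmHg = 102.853 kPa.
Spread: 103.075 − 101.110 = 2.0 kPa.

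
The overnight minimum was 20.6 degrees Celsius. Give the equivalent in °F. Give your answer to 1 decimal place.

°F = °C × 9/5 + 32 = 20.6 × 1.8 + 32 = 69.1 °F.

69.1 °F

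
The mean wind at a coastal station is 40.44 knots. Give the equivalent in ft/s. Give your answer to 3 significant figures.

68.3 ft/s

1 kt = 1.68781 ft/s, so 40.44 × 1.68781 = 68.3 ft/s.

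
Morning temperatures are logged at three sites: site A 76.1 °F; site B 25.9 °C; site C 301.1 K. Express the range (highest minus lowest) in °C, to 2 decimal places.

3.45 °C

site A: 76.1 °F = 24.500 °C.
site C: 301.1 K = 27.950 °C.
Spread: 27.950 − 24.500 = 3.450 °C.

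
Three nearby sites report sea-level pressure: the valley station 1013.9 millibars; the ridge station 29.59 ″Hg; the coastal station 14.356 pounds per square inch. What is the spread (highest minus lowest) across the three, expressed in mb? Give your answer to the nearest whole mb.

the ridge station: 29.59 inHg = 1002.03 mb.
the coastal station: 14.356 psi = 989.81 mb.
Spread: 1013.90 − 989.81 = 24 mb.

24 mb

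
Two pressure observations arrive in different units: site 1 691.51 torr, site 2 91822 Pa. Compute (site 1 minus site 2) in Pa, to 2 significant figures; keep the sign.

370 Pa

site 1: 691.51 mmHg = 92193.76 Pa.
Difference: 92193.76 − 91822.00 = 370 Pa.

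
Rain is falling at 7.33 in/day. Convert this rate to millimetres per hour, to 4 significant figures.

7.33 in/day × 25.4 mm/in × 0.0416667 day/hour = 7.758 mm/hour.

7.758 mm/hour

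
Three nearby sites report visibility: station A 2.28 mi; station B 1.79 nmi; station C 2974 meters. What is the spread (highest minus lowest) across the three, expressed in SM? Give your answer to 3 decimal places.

station B: 1.79 nmi = 2.05990 SM.
station C: 2974 m = 1.84796 SM.
Spread: 2.28000 − 1.84796 = 0.432 SM.

0.432 SM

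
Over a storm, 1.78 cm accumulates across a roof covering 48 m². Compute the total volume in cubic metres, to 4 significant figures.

0.8544 cubic metres

Depth: 1.78 cm × 10 = 17.8 mm.
1 mm over 1 m² is 1 L, so volume = 17.8 × 48 = 854.4 L = 0.8544 m³.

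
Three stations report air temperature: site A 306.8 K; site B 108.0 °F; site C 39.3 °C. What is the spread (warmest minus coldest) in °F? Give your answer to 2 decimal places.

site A: 306.8 K = 33.650 °C.
site B: 108.0 °F = 42.222 °C.
Spread: 42.222 − 33.650 = 8.572 °C = 15.43 °F.

15.43 °F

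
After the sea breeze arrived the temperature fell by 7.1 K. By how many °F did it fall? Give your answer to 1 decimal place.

12.8 °F

A change of 1 °C equals a change of 1.8 °F: Δ°F = 7.1 × 1.8 = 12.8 °F.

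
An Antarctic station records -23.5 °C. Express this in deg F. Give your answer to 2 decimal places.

°F = °C × 9/5 + 32 = -23.5 × 1.8 + 32 = -10.30 °F.

-10.30 °F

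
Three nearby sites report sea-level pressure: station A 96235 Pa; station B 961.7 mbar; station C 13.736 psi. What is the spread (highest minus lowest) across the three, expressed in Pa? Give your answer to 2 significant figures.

station B: 961.7 mb = 96170.00 Pa.
station C: 13.736 psi = 94706.39 Pa.
Spread: 96235.00 − 94706.39 = 1500 Pa.

1500 Pa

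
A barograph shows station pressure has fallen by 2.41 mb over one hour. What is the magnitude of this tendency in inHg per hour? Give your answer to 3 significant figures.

0.0712 inHg per hour

2.41 mb / 1 h × 0.02953 inHg/mb = 0.0712 inHg/h.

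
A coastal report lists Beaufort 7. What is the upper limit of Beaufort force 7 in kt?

33 kt

Beaufort 7 (near gale) spans 28–33 knots.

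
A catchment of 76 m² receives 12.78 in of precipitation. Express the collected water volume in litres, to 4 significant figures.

24670 litres

Depth: 12.78 in × 25.4 = 324.612 mm.
1 mm over 1 m² is 1 L, so volume = 324.612 × 76 = 24670.512 L ≈ 24670 L.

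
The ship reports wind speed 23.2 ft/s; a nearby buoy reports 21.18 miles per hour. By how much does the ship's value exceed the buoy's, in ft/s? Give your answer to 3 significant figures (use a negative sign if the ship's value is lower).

-7.86 ft/s

the buoy: 21.18 mph = 31.0640 ft/s.
Difference: 23.2000 − 31.0640 = -7.86 ft/s.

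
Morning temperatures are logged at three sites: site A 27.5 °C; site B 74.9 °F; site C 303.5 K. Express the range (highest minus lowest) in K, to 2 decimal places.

site B: 74.9 °F = 23.833 °C.
site C: 303.5 K = 30.350 °C.
Spread: 30.350 − 23.833 = 6.517 °C.

6.52 K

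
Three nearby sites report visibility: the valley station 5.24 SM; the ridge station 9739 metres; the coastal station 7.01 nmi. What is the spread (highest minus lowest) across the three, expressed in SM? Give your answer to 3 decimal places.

the ridge station: 9739 m = 6.05153 SM.
the coastal station: 7.01 nmi = 8.06696 SM.
Spread: 8.06696 − 5.24000 = 2.827 SM.

2.827 SM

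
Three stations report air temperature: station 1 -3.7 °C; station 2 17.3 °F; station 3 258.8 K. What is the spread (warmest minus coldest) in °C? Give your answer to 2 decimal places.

station 2: 17.3 °F = -8.167 °C.
station 3: 258.8 K = -14.350 °C.
Spread: (-3.700) − (-14.350) = 10.650 °C.

10.65 °C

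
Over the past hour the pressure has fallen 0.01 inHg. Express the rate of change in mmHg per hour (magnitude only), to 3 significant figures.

0.254 mmHg per hour

0.01 inHg / 1 h × 25.4 mmHg/inHg = 0.254 mmHg/h.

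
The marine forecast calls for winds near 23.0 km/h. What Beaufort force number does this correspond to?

23.0 km/h = 6.4 m/s, which is Beaufort 4 (moderate breeze, 5.5–7.9 m/s).

Beaufort force 4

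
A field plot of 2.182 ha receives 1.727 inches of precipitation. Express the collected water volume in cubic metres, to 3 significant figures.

Depth: 1.727 in × 25.4 = 43.8658 mm.
Area: 2.182 ha = 21820 m².
1 mm over 1 m² is 1 L, so volume = 43.8658 × 21820 = 957151.76 L = 957 m³.

957 cubic metres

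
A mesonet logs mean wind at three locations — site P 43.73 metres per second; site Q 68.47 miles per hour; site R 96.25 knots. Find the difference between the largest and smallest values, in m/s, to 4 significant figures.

18.91 m/s

site Q: 68.47 mph = 30.6088 m/s.
site R: 96.25 kt = 49.5153 m/s.
Spread: 49.5153 − 30.6088 = 18.91 m/s.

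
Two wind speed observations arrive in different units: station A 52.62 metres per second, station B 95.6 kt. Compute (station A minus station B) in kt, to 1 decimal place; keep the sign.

6.7 kt

station A: 52.62 m/s = 102.285 kt.
Difference: 102.285 − 95.600 = 6.7 kt.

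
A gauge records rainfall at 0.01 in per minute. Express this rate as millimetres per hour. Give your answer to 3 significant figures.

0.01 in/minute × 25.4 mm/in × 60 minute/hour = 15.2 mm/hour.

15.2 mm/hour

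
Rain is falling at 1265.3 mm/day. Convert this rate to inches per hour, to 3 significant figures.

1265.3 mm/day × 0.0393701 in/mm × 0.0416667 day/hour = 2.08 in/hour.

2.08 in/hour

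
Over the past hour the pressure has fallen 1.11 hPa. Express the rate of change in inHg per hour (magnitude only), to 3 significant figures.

1.11 hPa / 1 h × 0.02953 inHg/hPa = 0.0328 inHg/h.

0.0328 inHg per hour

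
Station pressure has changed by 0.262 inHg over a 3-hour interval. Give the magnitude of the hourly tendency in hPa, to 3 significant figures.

2.96 hPa per hour

0.262 inHg / 3 h × 33.8639 hPa/inHg = 2.96 hPa/h.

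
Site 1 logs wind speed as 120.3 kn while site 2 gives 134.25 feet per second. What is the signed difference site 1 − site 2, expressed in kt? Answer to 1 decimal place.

site 2: 134.25 ft/s = 79.541 kt.
Difference: 120.300 − 79.541 = 40.8 kt.

40.8 kt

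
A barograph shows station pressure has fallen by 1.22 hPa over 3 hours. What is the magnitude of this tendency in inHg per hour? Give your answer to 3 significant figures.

1.22 hPa / 3 h × 0.02953 inHg/hPa = 0.0120 inHg/h.

0.0120 inHg per hour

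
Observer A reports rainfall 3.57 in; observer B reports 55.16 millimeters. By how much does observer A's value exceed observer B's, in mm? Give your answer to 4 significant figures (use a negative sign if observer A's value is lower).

observer A: 3.57 in = 90.6780 mm.
Difference: 90.6780 − 55.1600 = 35.52 mm.

35.52 mm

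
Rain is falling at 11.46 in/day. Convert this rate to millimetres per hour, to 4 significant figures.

12.13 mm/hour

11.46 in/day × 25.4 mm/in × 0.0416667 day/hour = 12.13 mm/hour.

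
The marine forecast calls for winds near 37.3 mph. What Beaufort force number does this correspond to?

37.3 mph = 16.7 m/s, which is Beaufort 7 (near gale, 13.9–17.1 m/s).

Beaufort force 7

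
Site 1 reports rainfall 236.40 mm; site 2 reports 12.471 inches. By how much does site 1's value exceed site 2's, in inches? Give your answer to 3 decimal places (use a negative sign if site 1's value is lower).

site 1: 236.40 mm = 9.30709 in.
Difference: 9.30709 − 12.47100 = -3.164 in.

-3.164 in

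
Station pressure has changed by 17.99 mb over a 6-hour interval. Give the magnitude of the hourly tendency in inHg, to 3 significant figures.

17.99 mb / 6 h × 0.02953 inHg/mb = 0.0885 inHg/h.

0.0885 inHg per hour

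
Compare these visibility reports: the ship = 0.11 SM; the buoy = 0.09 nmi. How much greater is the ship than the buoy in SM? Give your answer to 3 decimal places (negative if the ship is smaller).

0.006 SM

the buoy: 0.09 nmi = 0.10357 SM.
Difference: 0.11000 − 0.10357 = 0.006 SM.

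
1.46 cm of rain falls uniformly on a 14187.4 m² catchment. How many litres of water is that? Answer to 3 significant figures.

207000 litres

Depth: 1.46 cm × 10 = 14.6 mm.
1 mm over 1 m² is 1 L, so volume = 14.6 × 14187.4 = 207136.04 L ≈ 207000 L.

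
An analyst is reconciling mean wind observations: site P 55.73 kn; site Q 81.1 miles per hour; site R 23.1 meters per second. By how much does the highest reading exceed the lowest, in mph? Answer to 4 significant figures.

29.43 mph

site P: 55.73 kt = 64.1329 mph.
site R: 23.1 m/s = 51.6732 mph.
Spread: 81.1000 − 51.6732 = 29.43 mph.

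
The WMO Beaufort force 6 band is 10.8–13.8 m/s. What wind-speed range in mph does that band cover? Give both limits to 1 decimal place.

10.8–13.8 m/s × 2.237 = 24.2–30.9 mph.

24.2 to 30.9 mph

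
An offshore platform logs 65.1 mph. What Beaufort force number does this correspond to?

Beaufort force 11

65.1 mph = 29.1 m/s, which is Beaufort 11 (violent storm, 28.5–32.6 m/s).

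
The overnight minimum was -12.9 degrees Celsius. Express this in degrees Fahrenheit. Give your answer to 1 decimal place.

°F = °C × 9/5 + 32 = -12.9 × 1.8 + 32 = 8.8 °F.

8.8 °F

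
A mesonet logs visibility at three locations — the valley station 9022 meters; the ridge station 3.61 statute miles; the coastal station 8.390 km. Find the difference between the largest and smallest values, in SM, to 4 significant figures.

the valley station: 9022 m = 5.60601 SM.
the coastal station: 8.390 km = 5.21330 SM.
Spread: 5.60601 − 3.61000 = 1.996 SM.

1.996 SM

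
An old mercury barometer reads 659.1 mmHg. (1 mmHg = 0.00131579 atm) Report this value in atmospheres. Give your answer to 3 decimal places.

0.867 atm

1 mmHg = 0.00131579 atm, so 659.1 × 0.00131579 = 0.867 atm.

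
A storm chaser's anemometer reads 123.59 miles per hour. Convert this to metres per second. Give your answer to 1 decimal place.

55.2 m/s

1 mph = 0.44704 m/s, so 123.59 × 0.44704 = 55.2 m/s.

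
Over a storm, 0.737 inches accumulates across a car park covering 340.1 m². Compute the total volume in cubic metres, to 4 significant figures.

6.367 cubic metres

Depth: 0.737 in × 25.4 = 18.7198 mm.
1 mm over 1 m² is 1 L, so volume = 18.7198 × 340.1 = 6366.604 L = 6.367 m³.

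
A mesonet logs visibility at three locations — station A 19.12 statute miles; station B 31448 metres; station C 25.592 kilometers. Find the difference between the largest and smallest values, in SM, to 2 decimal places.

station B: 31448 m = 19.5409 SM.
station C: 25.592 km = 15.9021 SM.
Spread: 19.5409 − 15.9021 = 3.64 SM.

3.64 SM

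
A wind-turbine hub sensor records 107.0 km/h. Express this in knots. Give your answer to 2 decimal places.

57.78 kt

1 km/h = 0.539957 kt, so 107.0 × 0.539957 = 57.78 kt.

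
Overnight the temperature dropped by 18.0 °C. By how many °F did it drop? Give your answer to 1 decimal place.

32.4 °F

For a temperature change the 32° offset cancels: Δ°F = 18.0 × 1.8 = 32.4 °F.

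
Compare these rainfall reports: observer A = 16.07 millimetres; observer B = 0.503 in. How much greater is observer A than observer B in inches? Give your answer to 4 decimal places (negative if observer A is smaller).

observer A: 16.07 mm = 0.632677 in.
Difference: 0.632677 − 0.503000 = 0.1297 in.

0.1297 in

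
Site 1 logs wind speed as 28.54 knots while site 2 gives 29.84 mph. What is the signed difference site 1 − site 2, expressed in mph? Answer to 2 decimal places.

site 1: 28.54 kt = 32.8432 mph.
Difference: 32.8432 − 29.8400 = 3.00 mph.

3.00 mph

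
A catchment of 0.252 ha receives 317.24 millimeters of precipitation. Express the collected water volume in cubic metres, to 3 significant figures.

799 cubic metres

Area: 0.252 ha = 2520 m².
1 mm over 1 m² is 1 L, so volume = 317.24 × 2520 = 799444.8 L = 799 m³.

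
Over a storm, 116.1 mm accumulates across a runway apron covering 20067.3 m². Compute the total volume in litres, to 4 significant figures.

1 mm over 1 m² is 1 L, so volume = 116.1 × 20067.3 = 2329813.5 L ≈ 2330000 L.

2330000 litres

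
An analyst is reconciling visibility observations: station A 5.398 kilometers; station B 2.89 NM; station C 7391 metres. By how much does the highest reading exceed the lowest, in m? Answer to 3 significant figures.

2040 m

station A: 5.398 km = 5398.00 m.
station B: 2.89 nmi = 5352.28 m.
Spread: 7391.00 − 5352.28 = 2040 m.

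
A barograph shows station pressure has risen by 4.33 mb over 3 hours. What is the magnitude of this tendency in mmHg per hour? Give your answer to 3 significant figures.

4.33 mb / 3 h × 0.750062 mmHg/mb = 1.08 mmHg/h.

1.08 mmHg per hour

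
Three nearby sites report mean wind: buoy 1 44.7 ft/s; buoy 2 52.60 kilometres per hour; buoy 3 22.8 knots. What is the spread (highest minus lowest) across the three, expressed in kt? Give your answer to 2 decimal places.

5.60 kt

buoy 1: 44.7 ft/s = 26.4840 kt.
buoy 2: 52.60 km/h = 28.4017 kt.
Spread: 28.4017 − 22.8000 = 5.60 kt.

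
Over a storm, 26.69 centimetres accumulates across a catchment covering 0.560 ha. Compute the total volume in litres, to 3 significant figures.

Depth: 26.69 cm × 10 = 266.9 mm.
Area: 0.560 ha = 5600 m².
1 mm over 1 m² is 1 L, so volume = 266.9 × 5600 = 1494640 L ≈ 1490000 L.

1490000 litres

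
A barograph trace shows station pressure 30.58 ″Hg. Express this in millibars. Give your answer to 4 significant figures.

1 inHg = 33.8639 mb, so 30.58 × 33.8639 = 1036 mb.

1036 mb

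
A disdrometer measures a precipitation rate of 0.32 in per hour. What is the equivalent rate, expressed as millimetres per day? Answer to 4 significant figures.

0.32 in/hour × 25.4 mm/in × 24 hour/day = 195.1 mm/day.

195.1 mm/day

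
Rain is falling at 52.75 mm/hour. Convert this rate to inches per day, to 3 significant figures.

52.75 mm/hour × 0.0393701 in/mm × 24 hour/day = 49.8 in/day.

49.8 in/day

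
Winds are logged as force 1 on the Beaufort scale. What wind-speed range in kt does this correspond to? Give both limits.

1 to 3 kt

Beaufort 1 (light air) spans 1–3 knots.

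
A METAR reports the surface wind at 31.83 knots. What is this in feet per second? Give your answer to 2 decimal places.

1 kt = 1.68781 ft/s, so 31.83 × 1.68781 = 53.72 ft/s.

53.72 ft/s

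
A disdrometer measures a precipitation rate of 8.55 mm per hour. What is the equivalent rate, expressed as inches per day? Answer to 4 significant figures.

8.55 mm/hour × 0.0393701 in/mm × 24 hour/day = 8.079 in/day.

8.079 in/day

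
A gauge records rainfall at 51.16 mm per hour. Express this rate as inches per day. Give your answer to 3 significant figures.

51.16 mm/hour × 0.0393701 in/mm × 24 hour/day = 48.3 in/day.

48.3 in/day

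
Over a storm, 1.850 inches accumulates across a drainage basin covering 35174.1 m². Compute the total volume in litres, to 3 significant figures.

1650000 litres

Depth: 1.850 in × 25.4 = 46.99 mm.
1 mm over 1 m² is 1 L, so volume = 46.99 × 35174.1 = 1652831 L ≈ 1650000 L.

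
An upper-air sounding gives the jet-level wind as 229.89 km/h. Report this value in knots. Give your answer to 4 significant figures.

124.1 kt

1 km/h = 0.539957 kt, so 229.89 × 0.539957 = 124.1 kt.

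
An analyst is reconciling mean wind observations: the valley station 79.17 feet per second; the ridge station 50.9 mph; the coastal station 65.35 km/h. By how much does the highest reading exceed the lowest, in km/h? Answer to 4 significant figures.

21.52 km/h

the valley station: 79.17 ft/s = 86.8717 km/h.
the ridge station: 50.9 mph = 81.9156 km/h.
Spread: 86.8717 − 65.3500 = 21.52 km/h.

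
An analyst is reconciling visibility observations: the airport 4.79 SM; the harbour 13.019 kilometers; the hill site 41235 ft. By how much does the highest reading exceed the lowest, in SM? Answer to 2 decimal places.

3.30 SM

the harbour: 13.019 km = 8.0896 SM.
the hill site: 41235 ft = 7.8097 SM.
Spread: 8.0896 − 4.7900 = 3.30 SM.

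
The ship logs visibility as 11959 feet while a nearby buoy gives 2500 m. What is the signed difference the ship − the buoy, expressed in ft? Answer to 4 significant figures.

3757 ft

the buoy: 2500 m = 8202.10 ft.
Difference: 11959.00 − 8202.10 = 3757 ft.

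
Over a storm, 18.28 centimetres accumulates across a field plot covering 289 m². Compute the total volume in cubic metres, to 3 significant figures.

Depth: 18.28 cm × 10 = 182.8 mm.
1 mm over 1 m² is 1 L, so volume = 182.8 × 289 = 52829.2 L = 52.8 m³.

52.8 cubic metres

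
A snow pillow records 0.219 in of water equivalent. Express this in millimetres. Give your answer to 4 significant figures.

1 in = 25.4 mm, so 0.219 × 25.4 = 5.563 mm.

5.563 mm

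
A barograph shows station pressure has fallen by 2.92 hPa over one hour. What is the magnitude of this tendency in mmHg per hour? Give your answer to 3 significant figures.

2.19 mmHg per hour

2.92 hPa / 1 h × 0.750062 mmHg/hPa = 2.19 mmHg/h.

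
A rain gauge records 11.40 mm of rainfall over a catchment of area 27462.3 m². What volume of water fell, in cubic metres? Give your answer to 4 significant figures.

1 mm over 1 m² is 1 L, so volume = 11.4 × 27462.3 = 313070.22 L = 313.1 m³.

313.1 cubic metres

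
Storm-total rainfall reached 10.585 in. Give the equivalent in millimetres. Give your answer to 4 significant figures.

268.9 mm

1 in = 25.4 mm, so 10.585 × 25.4 = 268.9 mm.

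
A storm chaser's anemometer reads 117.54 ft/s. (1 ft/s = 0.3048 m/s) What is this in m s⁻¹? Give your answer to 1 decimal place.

35.8 m/s

1 ft/s = 0.3048 m/s, so 117.54 × 0.3048 = 35.8 m/s.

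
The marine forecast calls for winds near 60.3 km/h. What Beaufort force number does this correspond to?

Beaufort force 7

60.3 km/h = 16.8 m/s, which is Beaufort 7 (near gale, 13.9–17.1 m/s).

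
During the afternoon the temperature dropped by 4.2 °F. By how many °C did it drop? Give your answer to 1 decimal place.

Converting a difference, only the 9/5 scale factor applies: Δ°C = 4.2 × 0.5556 = 2.3 °C.

2.3 °C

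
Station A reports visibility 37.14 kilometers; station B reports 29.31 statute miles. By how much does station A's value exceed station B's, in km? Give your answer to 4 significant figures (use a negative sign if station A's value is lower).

-10.03 km

station B: 29.31 SM = 47.1699 km.
Difference: 37.1400 − 47.1699 = -10.03 km.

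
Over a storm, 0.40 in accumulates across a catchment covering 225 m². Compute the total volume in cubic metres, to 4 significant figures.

2.286 cubic metres

Depth: 0.40 in × 25.4 = 10.16 mm.
1 mm over 1 m² is 1 L, so volume = 10.16 × 225 = 2286 L = 2.286 m³.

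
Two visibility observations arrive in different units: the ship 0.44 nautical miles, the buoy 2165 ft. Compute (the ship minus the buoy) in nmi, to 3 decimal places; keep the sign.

0.084 nmi

the buoy: 2165 ft = 0.35631 nmi.
Difference: 0.44000 − 0.35631 = 0.084 nmi.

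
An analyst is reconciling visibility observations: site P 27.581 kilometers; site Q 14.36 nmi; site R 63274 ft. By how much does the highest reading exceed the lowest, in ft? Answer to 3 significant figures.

site P: 27.581 km = 90488.85 ft.
site Q: 14.36 nmi = 87253.02 ft.
Spread: 90488.85 − 63274.00 = 27200 ft.

27200 ft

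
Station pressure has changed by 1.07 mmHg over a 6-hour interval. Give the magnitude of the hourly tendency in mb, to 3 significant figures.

1.07 mmHg / 6 h × 1.33322 mb/mmHg = 0.238 mb/h.

0.238 mb per hour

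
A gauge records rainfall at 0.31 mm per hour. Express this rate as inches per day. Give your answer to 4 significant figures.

0.2929 in/day

0.31 mm/hour × 0.0393701 in/mm × 24 hour/day = 0.2929 in/day.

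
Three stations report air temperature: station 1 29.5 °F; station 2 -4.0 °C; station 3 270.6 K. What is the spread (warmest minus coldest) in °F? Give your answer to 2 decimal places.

4.70 °F

station 1: 29.5 °F = -1.389 °C.
station 3: 270.6 K = -2.550 °C.
Spread: (-1.389) − (-4.000) = 2.611 °C = 4.70 °F.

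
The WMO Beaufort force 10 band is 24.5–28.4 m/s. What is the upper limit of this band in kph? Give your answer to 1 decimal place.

102.2 km/h

24.5–28.4 m/s × 3.6 = 88.2–102.2 km/h.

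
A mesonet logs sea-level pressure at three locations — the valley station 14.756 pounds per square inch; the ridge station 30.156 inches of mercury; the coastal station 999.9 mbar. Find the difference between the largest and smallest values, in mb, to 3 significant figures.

21.3 mb

the valley station: 14.756 psi = 1017.390 mb.
the ridge station: 30.156 inHg = 1021.199 mb.
Spread: 1021.199 − 999.900 = 21.3 mb.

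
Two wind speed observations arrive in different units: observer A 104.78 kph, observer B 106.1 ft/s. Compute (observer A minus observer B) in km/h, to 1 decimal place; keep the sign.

observer B: 106.1 ft/s = 116.421 km/h.
Difference: 104.780 − 116.421 = -11.6 km/h.

-11.6 km/h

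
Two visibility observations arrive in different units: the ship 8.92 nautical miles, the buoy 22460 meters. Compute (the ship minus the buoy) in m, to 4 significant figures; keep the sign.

-5940 m

the ship: 8.92 nmi = 16519.84 m.
Difference: 16519.84 − 22460.00 = -5940 m.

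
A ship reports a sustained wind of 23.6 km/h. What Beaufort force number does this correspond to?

Beaufort force 4

23.6 km/h = 6.6 m/s, which is Beaufort 4 (moderate breeze, 5.5–7.9 m/s).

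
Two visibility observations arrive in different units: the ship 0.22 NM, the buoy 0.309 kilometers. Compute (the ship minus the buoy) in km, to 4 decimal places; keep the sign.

the ship: 0.22 nmi = 0.407440 km.
Difference: 0.407440 − 0.309000 = 0.0984 km.

0.0984 km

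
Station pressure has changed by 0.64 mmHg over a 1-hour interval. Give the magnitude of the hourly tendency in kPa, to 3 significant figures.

0.0853 kPa per hour

0.64 mmHg / 1 h × 0.133322 kPa/mmHg = 0.0853 kPa/h.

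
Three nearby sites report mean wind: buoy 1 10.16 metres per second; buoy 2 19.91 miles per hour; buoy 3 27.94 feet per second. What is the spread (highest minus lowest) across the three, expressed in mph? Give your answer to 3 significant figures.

3.68 mph

buoy 1: 10.16 m/s = 22.7273 mph.
buoy 3: 27.94 ft/s = 19.0500 mph.
Spread: 22.7273 − 19.0500 = 3.68 mph.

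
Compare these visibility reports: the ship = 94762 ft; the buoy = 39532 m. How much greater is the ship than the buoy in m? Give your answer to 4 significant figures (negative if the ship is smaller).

-10650 m

the ship: 94762 ft = 28883.46 m.
Difference: 28883.46 − 39532.00 = -10650 m.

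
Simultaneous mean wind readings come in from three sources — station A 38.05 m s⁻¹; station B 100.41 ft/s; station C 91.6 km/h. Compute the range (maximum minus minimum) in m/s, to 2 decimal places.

station B: 100.41 ft/s = 30.6050 m/s.
station C: 91.6 km/h = 25.4444 m/s.
Spread: 38.0500 − 25.4444 = 12.61 m/s.

12.61 m/s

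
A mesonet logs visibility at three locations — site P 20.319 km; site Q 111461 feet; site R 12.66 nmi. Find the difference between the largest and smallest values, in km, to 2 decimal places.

13.65 km

site Q: 111461 ft = 33.9733 km.
site R: 12.66 nmi = 23.4463 km.
Spread: 33.9733 − 20.3190 = 13.65 km.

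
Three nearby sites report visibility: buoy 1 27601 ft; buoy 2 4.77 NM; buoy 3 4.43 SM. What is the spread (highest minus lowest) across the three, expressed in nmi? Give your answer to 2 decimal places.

buoy 1: 27601 ft = 4.5425 nmi.
buoy 3: 4.43 SM = 3.8496 nmi.
Spread: 4.7700 − 3.8496 = 0.92 nmi.

0.92 nmi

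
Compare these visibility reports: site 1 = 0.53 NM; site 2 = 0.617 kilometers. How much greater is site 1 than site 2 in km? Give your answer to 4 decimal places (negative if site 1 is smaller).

site 1: 0.53 nmi = 0.981560 km.
Difference: 0.981560 − 0.617000 = 0.3646 km.

0.3646 km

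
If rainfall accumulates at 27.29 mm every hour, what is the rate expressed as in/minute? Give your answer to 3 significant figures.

27.29 mm/hour × 0.0393701 in/mm × 0.0166667 hour/minute = 0.0179 in/minute.

0.0179 in/minute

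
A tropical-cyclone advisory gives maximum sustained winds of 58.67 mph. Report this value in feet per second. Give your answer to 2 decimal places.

1 mph = 1.46667 ft/s, so 58.67 × 1.46667 = 86.05 ft/s.

86.05 ft/s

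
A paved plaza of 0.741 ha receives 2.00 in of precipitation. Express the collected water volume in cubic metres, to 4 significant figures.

Depth: 2.00 in × 25.4 = 50.8 mm.
Area: 0.741 ha = 7410 m².
1 mm over 1 m² is 1 L, so volume = 50.8 × 7410 = 376428 L = 376.4 m³.

376.4 cubic metres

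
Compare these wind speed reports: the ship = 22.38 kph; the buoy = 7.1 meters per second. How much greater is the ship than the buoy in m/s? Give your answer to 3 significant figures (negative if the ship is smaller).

-0.883 m/s

the ship: 22.38 km/h = 6.21667 m/s.
Difference: 6.21667 − 7.10000 = -0.883 m/s.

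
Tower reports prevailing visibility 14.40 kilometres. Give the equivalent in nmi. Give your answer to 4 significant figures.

7.775 nmi

1 km = 0.539957 nmi, so 14.40 × 0.539957 = 7.775 nmi.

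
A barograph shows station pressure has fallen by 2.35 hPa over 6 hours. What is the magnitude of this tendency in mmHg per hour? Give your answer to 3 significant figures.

0.294 mmHg per hour

2.35 hPa / 6 h × 0.750062 mmHg/hPa = 0.294 mmHg/h.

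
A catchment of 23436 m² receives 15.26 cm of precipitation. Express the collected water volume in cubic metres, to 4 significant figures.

Depth: 15.26 cm × 10 = 152.6 mm.
1 mm over 1 m² is 1 L, so volume = 152.6 × 23436 = 3576333.6 L = 3576 m³.

3576 cubic metres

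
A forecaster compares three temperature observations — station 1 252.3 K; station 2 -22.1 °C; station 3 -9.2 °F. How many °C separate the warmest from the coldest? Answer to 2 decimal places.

station 1: 252.3 K = -20.850 °C.
station 3: -9.2 °F = -22.889 °C.
Spread: (-20.850) − (-22.889) = 2.039 °C.

2.04 °C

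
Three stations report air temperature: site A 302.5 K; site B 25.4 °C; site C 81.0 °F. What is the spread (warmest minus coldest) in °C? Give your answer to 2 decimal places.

site A: 302.5 K = 29.350 °C.
site C: 81.0 °F = 27.222 °C.
Spread: 29.350 − 25.400 = 3.950 °C.

3.95 °C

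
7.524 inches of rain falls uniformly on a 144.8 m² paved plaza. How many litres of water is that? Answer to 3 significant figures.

Depth: 7.524 in × 25.4 = 191.1096 mm.
1 mm over 1 m² is 1 L, so volume = 191.1096 × 144.8 = 27672.67 L ≈ 27700 L.

27700 litres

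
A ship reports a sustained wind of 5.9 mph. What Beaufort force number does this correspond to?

Beaufort force 2

5.9 mph = 2.6 m/s, which is Beaufort 2 (light breeze, 1.6–3.3 m/s).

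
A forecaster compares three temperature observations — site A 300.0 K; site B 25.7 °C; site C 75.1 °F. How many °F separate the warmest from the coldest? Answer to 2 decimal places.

site A: 300.0 K = 26.850 °C.
site C: 75.1 °F = 23.944 °C.
Spread: 26.850 − 23.944 = 2.906 °C = 5.23 °F.

5.23 °F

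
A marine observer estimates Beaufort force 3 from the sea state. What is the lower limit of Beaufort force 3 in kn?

7 kt

Beaufort 3 (gentle breeze) spans 7–10 knots.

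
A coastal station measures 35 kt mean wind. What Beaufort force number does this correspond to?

35 kt lies in the Beaufort 8 band (gale, 34–40 kt).

Beaufort force 8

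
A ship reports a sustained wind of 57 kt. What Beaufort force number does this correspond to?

Beaufort force 11

57 kt lies in the Beaufort 11 band (violent storm, 56–63 kt).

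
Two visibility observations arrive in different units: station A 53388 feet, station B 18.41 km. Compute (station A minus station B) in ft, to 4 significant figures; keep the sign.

-7012 ft

station B: 18.41 km = 60400.26 ft.
Difference: 53388.00 − 60400.26 = -7012 ft.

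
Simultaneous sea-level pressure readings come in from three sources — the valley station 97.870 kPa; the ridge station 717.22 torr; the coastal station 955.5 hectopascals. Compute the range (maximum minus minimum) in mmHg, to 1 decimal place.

the valley station: 97.870 kPa = 734.085 mmHg.
the coastal station: 955.5 hPa = 716.684 mmHg.
Spread: 734.085 − 716.684 = 17.4 mmHg.

17.4 mmHg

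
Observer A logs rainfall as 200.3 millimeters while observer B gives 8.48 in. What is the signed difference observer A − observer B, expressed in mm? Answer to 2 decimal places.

-15.09 mm

observer B: 8.48 in = 215.3920 mm.
Difference: 200.3000 − 215.3920 = -15.09 mm.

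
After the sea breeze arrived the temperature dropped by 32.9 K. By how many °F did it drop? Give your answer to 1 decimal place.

Converting a difference, only the 9/5 scale factor applies: Δ°F = 32.9 × 1.8 = 59.2 °F.

59.2 °F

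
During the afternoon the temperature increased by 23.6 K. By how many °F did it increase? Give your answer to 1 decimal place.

42.5 °F

A change of 1 °C equals a change of 1.8 °F: Δ°F = 23.6 × 1.8 = 42.5 °F.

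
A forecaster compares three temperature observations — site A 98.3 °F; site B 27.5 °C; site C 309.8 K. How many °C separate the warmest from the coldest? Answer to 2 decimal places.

site A: 98.3 °F = 36.833 °C.
site C: 309.8 K = 36.650 °C.
Spread: 36.833 − 27.500 = 9.333 °C.

9.33 °C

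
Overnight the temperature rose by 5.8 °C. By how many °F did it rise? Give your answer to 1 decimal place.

10.4 °F

A change of 1 °C equals a change of 1.8 °F: Δ°F = 5.8 × 1.8 = 10.4 °F.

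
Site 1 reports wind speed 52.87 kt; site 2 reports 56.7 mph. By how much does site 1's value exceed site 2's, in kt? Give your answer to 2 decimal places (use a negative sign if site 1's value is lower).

3.60 kt

site 2: 56.7 mph = 49.2710 kt.
Difference: 52.8700 − 49.2710 = 3.60 kt.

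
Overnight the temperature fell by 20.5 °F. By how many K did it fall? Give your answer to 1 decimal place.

Converting a difference, only the 9/5 scale factor applies: ΔK = 20.5 × 0.5556 = 11.4 K.

11.4 K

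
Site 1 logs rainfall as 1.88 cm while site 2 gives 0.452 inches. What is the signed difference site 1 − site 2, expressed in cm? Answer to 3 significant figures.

site 2: 0.452 in = 1.14808 cm.
Difference: 1.88000 − 1.14808 = 0.732 cm.

0.732 cm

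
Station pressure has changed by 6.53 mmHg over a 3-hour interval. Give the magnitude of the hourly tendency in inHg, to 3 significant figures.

6.53 mmHg / 3 h × 0.0393701 inHg/mmHg = 0.0857 inHg/h.

0.0857 inHg per hour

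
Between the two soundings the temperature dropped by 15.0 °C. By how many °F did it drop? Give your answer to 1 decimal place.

27.0 °F

For a temperature change the 32° offset cancels: Δ°F = 15.0 × 1.8 = 27.0 °F.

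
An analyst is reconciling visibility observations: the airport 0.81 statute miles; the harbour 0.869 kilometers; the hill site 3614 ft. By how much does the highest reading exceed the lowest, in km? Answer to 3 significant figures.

0.435 km

the airport: 0.81 SM = 1.30357 km.
the hill site: 3614 ft = 1.10155 km.
Spread: 1.30357 − 0.86900 = 0.435 km.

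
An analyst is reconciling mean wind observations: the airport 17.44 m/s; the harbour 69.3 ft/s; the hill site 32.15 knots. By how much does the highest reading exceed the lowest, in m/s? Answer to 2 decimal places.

the harbour: 69.3 ft/s = 21.1226 m/s.
the hill site: 32.15 kt = 16.5394 m/s.
Spread: 21.1226 − 16.5394 = 4.58 m/s.

4.58 m/s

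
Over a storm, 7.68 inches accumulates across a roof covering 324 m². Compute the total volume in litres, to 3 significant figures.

63200 litres

Depth: 7.68 in × 25.4 = 195.072 mm.
1 mm over 1 m² is 1 L, so volume = 195.072 × 324 = 63203.328 L ≈ 63200 L.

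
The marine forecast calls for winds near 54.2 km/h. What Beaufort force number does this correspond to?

Beaufort force 7

54.2 km/h = 15.1 m/s, which is Beaufort 7 (near gale, 13.9–17.1 m/s).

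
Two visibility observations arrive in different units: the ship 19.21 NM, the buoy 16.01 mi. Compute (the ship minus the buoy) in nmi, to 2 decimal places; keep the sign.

the buoy: 16.01 SM = 13.9123 nmi.
Difference: 19.2100 − 13.9123 = 5.30 nmi.

5.30 nmi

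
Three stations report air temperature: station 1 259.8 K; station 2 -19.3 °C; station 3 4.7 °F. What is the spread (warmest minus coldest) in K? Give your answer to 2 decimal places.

station 1: 259.8 K = -13.350 °C.
station 3: 4.7 °F = -15.167 °C.
Spread: (-13.350) − (-19.300) = 5.950 °C.

5.95 K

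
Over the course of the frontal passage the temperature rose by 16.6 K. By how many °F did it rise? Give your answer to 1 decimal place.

For a temperature change the 32° offset cancels: Δ°F = 16.6 × 1.8 = 29.9 °F.

29.9 °F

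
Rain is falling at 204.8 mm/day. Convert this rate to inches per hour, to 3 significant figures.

0.336 in/hour

204.8 mm/day × 0.0393701 in/mm × 0.0416667 day/hour = 0.336 in/hour.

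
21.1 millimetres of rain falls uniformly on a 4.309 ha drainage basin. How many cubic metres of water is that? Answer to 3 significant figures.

909 cubic metres

Area: 4.309 ha = 43090 m².
1 mm over 1 m² is 1 L, so volume = 21.1 × 43090 = 909199 L = 909 m³.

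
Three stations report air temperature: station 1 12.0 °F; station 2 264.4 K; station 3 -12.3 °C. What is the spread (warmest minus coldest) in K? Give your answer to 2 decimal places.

3.55 K

station 1: 12.0 °F = -11.111 °C.
station 2: 264.4 K = -8.750 °C.
Spread: (-8.750) − (-12.300) = 3.550 °C.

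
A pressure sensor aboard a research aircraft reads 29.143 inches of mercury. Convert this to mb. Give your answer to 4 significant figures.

986.9 mb

1 inHg = 33.8639 mb, so 29.143 × 33.8639 = 986.9 mb.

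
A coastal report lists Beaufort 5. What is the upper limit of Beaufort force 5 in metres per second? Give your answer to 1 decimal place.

Beaufort 5 (fresh breeze) spans 8.0–10.7 m/s.

10.7 m/s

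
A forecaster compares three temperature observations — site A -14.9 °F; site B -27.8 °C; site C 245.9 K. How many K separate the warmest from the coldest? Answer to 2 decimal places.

site A: -14.9 °F = -26.056 °C.
site C: 245.9 K = -27.250 °C.
Spread: (-26.056) − (-27.800) = 1.744 °C.

1.74 K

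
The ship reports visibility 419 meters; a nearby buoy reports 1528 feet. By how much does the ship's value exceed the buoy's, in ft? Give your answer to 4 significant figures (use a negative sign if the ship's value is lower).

-153.3 ft

the ship: 419 m = 1374.672 ft.
Difference: 1374.672 − 1528.000 = -153.3 ft.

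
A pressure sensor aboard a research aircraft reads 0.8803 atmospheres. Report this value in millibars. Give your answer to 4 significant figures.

892.0 mb

1 atm = 1013.25 mb, so 0.8803 × 1013.25 = 892.0 mb.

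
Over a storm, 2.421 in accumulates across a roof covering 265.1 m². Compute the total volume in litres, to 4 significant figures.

Depth: 2.421 in × 25.4 = 61.4934 mm.
1 mm over 1 m² is 1 L, so volume = 61.4934 × 265.1 = 16301.9 L ≈ 16300 L.

16300 litres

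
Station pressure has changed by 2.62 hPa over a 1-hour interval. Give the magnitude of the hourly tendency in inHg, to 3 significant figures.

2.62 hPa / 1 h × 0.02953 inHg/hPa = 0.0774 inHg/h.

0.0774 inHg per hour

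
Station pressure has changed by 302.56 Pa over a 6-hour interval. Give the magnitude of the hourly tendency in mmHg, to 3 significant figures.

302.56 Pa / 6 h × 0.00750062 mmHg/Pa = 0.378 mmHg/h.

0.378 mmHg per hour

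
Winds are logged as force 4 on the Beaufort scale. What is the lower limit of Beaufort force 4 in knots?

Beaufort 4 (moderate breeze) spans 11–16 knots.

11 kt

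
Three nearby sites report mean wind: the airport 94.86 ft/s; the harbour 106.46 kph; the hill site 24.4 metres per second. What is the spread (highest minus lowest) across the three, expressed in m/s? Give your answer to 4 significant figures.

5.172 m/s

the airport: 94.86 ft/s = 28.91333 m/s.
the harbour: 106.46 km/h = 29.57222 m/s.
Spread: 29.57222 − 24.40000 = 5.172 m/s.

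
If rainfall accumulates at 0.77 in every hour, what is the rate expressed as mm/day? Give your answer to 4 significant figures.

0.77 in/hour × 25.4 mm/in × 24 hour/day = 469.4 mm/day.

469.4 mm/day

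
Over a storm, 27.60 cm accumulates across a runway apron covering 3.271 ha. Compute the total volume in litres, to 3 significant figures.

9030000 litres

Depth: 27.60 cm × 10 = 276 mm.
Area: 3.271 ha = 32710 m².
1 mm over 1 m² is 1 L, so volume = 276 × 32710 = 9027960 L ≈ 9030000 L.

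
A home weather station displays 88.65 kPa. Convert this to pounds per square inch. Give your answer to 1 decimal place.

1 kPa = 0.145038 psi, so 88.65 × 0.145038 = 12.9 psi.

12.9 psi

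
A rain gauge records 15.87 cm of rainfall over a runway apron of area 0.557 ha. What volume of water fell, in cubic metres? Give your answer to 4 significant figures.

884.0 cubic metres

Depth: 15.87 cm × 10 = 158.7 mm.
Area: 0.557 ha = 5570 m².
1 mm over 1 m² is 1 L, so volume = 158.7 × 5570 = 883959 L = 884.0 m³.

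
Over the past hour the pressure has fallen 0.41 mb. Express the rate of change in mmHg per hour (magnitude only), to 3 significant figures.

0.41 mb / 1 h × 0.750062 mmHg/mb = 0.308 mmHg/h.

0.308 mmHg per hour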